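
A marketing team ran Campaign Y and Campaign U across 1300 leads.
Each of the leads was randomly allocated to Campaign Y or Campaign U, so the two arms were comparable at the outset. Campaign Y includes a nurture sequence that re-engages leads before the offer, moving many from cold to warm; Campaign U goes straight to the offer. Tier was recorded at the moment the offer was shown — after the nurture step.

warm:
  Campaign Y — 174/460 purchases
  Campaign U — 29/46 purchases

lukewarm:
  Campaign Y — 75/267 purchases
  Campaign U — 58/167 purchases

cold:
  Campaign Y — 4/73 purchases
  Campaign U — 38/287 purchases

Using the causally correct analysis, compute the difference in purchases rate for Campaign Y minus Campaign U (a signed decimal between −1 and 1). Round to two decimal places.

+0.07

The engagement tier-specific comparison favours Campaign U throughout, but the pooled figures favour Campaign Y. The question is whether to condition on engagement tier.
The distribution of engagement tier is itself part of what the campaign does — it is an intermediate outcome. Holding it fixed would remove that part of the effect; the total effect is the pooled difference.
The causal difference is the pooled difference: 0.316 − 0.250 = +0.066.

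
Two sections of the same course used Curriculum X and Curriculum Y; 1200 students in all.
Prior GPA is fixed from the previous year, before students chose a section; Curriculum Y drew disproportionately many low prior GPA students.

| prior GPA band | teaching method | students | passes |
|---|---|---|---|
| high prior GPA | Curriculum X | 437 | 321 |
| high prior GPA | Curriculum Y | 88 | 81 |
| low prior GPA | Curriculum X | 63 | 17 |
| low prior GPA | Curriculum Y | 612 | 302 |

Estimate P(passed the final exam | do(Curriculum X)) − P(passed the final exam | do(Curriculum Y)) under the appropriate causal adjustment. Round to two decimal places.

The stratified and pooled comparisons disagree (Curriculum Y wins within each prior GPA band; Curriculum X wins overall), so the answer turns on the causal role of prior GPA band.
Prior GPA band differs across teaching methods for reasons unrelated to any effect of the teaching method itself, and it separately predicts the outcome — a classic confounder. We must compare within prior GPA band levels.
Adjusting over the population distribution of prior GPA band: 0.438·(0.735−0.920) + 0.562·(0.270−0.493) = -0.207.

-0.21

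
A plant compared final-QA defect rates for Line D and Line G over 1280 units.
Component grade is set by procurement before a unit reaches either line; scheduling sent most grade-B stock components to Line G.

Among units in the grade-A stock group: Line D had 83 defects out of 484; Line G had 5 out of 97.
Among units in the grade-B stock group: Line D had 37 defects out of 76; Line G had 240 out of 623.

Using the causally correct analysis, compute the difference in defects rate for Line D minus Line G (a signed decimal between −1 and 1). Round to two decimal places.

+0.11

Within every component grade level Line G has the lower rate, yet pooled Line D does — Simpson's reversal.
The imbalance in component grade arose from how units were allocated, not from anything the line did; and component grade independently affects the outcome. The pooled gap is confounded — condition on component grade.
Adjusting over the population distribution of component grade: 0.454·(0.171−0.052) + 0.546·(0.487−0.385) = +0.110.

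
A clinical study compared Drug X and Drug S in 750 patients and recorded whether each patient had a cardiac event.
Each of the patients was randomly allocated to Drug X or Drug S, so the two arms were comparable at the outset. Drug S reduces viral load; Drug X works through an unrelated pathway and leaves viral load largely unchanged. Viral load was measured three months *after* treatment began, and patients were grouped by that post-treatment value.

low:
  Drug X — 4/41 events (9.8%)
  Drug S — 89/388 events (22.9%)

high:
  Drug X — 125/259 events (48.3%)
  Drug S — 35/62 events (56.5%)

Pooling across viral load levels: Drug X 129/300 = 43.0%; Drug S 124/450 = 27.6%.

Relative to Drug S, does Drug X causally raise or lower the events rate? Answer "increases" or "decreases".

Because the drug influences viral load, viral load is a post-treatment mediator, not a confounder. Stratifying on it would bias the estimate; the causal effect is the crude pooled difference.
Pooled: Drug X 43.0% vs Drug S 27.6%; Drug S is lower overall.

increases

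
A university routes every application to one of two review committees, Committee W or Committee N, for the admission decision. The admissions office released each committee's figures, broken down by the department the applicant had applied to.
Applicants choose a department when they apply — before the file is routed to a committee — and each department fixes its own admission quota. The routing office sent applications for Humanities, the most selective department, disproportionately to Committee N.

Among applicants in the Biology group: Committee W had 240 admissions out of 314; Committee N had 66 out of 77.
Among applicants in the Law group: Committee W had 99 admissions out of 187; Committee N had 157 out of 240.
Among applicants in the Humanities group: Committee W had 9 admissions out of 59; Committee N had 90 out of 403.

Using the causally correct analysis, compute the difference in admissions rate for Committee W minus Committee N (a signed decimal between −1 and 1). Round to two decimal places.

Department differs across review committees for reasons unrelated to any effect of the review committee itself, and it separately predicts the outcome — a classic confounder. We must compare within department levels.
Adjusting over the population distribution of department: 0.305·(0.764−0.857) + 0.334·(0.529−0.654) + 0.361·(0.153−0.223) = -0.096.

-0.10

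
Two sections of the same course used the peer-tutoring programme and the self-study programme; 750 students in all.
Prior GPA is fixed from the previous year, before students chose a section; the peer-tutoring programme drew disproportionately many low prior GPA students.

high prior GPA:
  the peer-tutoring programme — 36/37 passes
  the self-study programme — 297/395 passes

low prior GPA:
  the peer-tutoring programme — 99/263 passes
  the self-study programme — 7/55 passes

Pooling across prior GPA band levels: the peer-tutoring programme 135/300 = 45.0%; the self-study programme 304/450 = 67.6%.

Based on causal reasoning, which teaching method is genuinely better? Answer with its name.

Prior GPA band satisfies the back-door criterion: it is not a descendant of the teaching method, and it blocks the spurious path from teaching method to outcome. Adjusting for it (i.e., using the within-prior GPA band rates) gives the causal effect.
Within each level — high prior GPA: 97.3% vs 75.2%; low prior GPA: 37.6% vs 12.7% — the peer-tutoring programme is higher every time.

the peer-tutoring programme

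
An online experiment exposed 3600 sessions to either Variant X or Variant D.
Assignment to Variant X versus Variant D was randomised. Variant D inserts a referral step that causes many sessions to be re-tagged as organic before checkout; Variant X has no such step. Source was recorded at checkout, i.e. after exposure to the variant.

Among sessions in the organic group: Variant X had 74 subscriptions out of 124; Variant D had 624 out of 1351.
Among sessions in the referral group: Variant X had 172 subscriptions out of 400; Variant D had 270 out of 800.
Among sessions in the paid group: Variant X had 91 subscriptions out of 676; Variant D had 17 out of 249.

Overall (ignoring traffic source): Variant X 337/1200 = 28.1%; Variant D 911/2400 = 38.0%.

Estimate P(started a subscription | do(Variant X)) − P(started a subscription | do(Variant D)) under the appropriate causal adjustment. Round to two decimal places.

The traffic source-specific comparison favours Variant X throughout, but the pooled figures favour Variant D. The question is whether to condition on traffic source.
Traffic source is recorded after the variant and is itself shifted by it — it sits on the causal path from variant to outcome. Conditioning on a mediator would strip out part of the effect we want; the pooled comparison gives the total causal effect.
The causal difference is the pooled difference: 0.281 − 0.380 = -0.099.

-0.10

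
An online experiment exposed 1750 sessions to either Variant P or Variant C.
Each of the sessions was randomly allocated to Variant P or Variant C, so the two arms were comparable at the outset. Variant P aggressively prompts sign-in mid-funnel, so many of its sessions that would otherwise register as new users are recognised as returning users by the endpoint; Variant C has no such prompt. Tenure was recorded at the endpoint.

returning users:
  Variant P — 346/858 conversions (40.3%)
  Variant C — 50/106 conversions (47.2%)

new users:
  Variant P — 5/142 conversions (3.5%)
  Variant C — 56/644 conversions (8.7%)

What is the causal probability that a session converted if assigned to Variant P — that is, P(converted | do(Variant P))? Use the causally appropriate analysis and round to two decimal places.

0.35

The stratified and pooled comparisons disagree (Variant C wins within each user tenure; Variant P wins overall), so the answer turns on the causal role of user tenure.
User tenure is recorded after the variant and is itself shifted by it — it sits on the causal path from variant to outcome. Conditioning on a mediator would strip out part of the effect we want; the pooled comparison gives the total causal effect.
So P(outcome | do(Variant P)) is just the pooled rate for Variant P: 351/1000 = 0.351.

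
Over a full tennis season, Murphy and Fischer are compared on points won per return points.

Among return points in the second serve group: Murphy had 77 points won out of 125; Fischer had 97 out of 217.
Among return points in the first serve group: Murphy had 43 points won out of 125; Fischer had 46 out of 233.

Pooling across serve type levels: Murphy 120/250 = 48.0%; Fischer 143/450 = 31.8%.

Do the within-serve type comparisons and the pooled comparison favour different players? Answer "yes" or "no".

Within each serve type level (second serve 61.6% vs 44.7%; first serve 34.4% vs 19.7%), Murphy has the higher rate every time. Pooled: 48.0% vs 31.8% — Murphy has the higher rate overall. They agree.

no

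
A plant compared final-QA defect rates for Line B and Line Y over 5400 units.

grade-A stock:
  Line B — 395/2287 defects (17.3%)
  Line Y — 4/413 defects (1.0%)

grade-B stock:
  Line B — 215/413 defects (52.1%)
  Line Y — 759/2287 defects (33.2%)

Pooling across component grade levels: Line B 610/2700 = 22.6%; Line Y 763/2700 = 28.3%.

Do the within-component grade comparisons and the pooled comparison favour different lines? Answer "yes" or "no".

Within each component grade level (grade-A stock 17.3% vs 1.0%; grade-B stock 52.1% vs 33.2%), Line Y has the lower rate every time. Pooled: 22.6% vs 28.3% — Line B has the lower rate overall. The two comparisons disagree.

yes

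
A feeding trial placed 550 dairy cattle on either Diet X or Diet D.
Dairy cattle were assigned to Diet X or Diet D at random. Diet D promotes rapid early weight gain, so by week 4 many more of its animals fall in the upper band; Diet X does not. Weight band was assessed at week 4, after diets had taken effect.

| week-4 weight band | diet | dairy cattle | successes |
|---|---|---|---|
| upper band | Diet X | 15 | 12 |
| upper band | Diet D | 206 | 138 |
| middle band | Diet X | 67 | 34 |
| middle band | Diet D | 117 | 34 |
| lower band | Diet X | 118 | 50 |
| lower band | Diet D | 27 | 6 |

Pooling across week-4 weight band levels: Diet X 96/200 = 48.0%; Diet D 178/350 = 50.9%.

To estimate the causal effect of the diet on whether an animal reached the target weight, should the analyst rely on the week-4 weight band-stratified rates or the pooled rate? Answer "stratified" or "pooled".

pooled

Week-4 weight band is recorded after the diet and is itself shifted by it — it sits on the causal path from diet to outcome. Conditioning on a mediator would strip out part of the effect we want; the pooled comparison gives the total causal effect.
Pooled: Diet X 48.0% vs Diet D 50.9%; Diet D is higher overall.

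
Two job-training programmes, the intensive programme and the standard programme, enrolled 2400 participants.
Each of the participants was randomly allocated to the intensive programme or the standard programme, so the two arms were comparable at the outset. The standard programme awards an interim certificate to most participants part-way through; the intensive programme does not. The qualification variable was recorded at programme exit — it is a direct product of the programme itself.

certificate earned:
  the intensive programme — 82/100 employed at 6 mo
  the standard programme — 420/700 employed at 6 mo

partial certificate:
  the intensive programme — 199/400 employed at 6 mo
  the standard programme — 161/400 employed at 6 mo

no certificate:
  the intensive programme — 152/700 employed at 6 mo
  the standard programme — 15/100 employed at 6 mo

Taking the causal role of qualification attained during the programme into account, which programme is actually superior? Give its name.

the standard programme

the intensive programme is higher inside every qualification attained during the programme stratum but the standard programme is higher in aggregate. Whether to stratify depends on how qualification attained during the programme relates to the programme.
Qualification attained during the programme here is a post-treatment variable shaped by the programme; conditioning on it would introduce bias rather than remove it. The overall comparison is the causal one.
Pooled: the intensive programme 36.1% vs the standard programme 49.7%; the standard programme is higher overall.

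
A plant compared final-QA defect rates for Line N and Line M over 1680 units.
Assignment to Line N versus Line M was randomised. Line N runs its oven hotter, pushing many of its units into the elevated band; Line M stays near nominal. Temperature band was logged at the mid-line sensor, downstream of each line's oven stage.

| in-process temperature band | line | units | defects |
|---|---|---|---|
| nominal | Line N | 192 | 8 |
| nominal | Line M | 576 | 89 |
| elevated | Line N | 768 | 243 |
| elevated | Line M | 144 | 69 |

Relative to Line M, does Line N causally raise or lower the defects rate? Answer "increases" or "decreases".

In-process temperature band lies on the pathway line → in-process temperature band → outcome, so adjusting for it blocks the indirect effect. For the total causal effect of line, use the unadjusted pooled rates.
Pooled: Line N 26.1% vs Line M 21.9%; Line M is lower overall.

increases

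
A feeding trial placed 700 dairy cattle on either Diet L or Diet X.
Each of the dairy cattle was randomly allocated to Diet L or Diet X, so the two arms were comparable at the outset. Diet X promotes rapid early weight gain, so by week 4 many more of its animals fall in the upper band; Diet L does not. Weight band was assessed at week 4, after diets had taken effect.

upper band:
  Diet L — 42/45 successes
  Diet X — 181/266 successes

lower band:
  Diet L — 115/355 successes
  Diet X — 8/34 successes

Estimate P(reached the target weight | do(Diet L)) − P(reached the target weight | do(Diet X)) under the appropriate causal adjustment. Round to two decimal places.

Week-4 weight band is downstream of the diet. One should not condition on a consequence of treatment, so the overall rates are the right comparison.
The causal difference is the pooled difference: 0.393 − 0.630 = -0.237.

-0.24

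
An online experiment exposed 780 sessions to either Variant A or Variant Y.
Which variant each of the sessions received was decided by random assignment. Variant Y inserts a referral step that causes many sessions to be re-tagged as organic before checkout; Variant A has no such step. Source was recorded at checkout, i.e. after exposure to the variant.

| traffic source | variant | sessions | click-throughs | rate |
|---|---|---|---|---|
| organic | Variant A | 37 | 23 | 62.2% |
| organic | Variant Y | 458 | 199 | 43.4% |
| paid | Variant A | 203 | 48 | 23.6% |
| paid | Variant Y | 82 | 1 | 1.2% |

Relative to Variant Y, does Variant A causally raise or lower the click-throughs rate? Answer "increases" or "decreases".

The distribution of traffic source is itself part of what the variant does — it is an intermediate outcome. Holding it fixed would remove that part of the effect; the total effect is the pooled difference.
Pooled: Variant A 29.6% vs Variant Y 37.0%; Variant Y is higher overall.

decreases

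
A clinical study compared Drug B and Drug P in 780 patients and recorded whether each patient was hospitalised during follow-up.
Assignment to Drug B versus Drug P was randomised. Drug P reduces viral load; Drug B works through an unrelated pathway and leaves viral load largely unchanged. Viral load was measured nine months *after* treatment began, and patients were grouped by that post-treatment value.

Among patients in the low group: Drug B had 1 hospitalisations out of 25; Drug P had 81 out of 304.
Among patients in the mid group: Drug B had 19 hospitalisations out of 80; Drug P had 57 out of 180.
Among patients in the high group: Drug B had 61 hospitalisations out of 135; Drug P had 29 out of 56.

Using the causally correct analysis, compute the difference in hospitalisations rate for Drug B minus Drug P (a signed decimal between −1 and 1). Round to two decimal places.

Within every viral load level Drug B has the lower rate, yet pooled Drug P does — Simpson's reversal.
Because the drug influences viral load, viral load is a post-treatment mediator, not a confounder. Stratifying on it would bias the estimate; the causal effect is the crude pooled difference.
The causal difference is the pooled difference: 0.338 − 0.309 = +0.028.

+0.03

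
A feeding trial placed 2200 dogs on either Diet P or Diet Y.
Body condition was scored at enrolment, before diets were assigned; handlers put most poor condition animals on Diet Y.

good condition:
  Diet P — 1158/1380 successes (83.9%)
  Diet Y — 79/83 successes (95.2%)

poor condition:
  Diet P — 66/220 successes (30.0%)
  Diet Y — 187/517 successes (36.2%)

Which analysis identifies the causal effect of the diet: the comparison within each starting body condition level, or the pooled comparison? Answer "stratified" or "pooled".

stratified

Since starting body condition is a pre-existing factor (not a product of the diet) and it affects the outcome on its own, it is a confounder. The stratified rates, not the pooled rate, identify the causal effect.
Within each level — good condition: 83.9% vs 95.2%; poor condition: 30.0% vs 36.2% — Diet Y is higher every time.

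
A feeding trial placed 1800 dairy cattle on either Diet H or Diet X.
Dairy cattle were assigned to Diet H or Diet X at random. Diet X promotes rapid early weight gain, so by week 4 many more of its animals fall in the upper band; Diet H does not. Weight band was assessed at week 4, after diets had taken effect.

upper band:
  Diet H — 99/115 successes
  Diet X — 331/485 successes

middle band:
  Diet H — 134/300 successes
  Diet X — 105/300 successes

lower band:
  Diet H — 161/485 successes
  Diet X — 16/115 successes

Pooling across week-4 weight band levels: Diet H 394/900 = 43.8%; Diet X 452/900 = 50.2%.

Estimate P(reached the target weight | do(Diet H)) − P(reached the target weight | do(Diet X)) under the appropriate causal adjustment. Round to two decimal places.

-0.06

Week-4 weight band is downstream of the diet. One should not condition on a consequence of treatment, so the overall rates are the right comparison.
The causal difference is the pooled difference: 0.438 − 0.502 = -0.064.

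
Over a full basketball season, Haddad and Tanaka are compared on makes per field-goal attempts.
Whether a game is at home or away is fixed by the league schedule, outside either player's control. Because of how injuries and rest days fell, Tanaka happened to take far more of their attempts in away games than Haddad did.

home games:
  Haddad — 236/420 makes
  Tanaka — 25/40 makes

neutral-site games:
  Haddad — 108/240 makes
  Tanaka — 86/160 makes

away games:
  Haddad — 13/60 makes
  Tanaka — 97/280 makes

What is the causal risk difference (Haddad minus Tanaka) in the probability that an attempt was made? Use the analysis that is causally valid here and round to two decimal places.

-0.09

Within every game venue level Tanaka has the higher rate, yet pooled Haddad does — Simpson's reversal.
Here game venue is a common cause — it drives both which player a case falls under and the outcome. The crude comparison mixes populations; the stratum-specific rates are the causally relevant ones.
Adjusting over the population distribution of game venue: 0.383·(0.562−0.625) + 0.333·(0.450−0.537) + 0.283·(0.217−0.346) = -0.090.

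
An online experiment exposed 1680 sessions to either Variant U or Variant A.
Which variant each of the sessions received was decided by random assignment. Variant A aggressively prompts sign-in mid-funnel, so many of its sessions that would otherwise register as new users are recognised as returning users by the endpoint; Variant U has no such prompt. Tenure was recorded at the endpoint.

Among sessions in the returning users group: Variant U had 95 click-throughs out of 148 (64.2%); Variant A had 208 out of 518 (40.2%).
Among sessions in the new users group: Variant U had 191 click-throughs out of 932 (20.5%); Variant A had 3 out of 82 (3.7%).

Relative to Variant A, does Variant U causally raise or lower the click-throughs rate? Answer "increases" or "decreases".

decreases

Stratifying would compare variants among sessions the variants themselves sorted into user tenure groups — a form of selection on an intermediate. The unconditioned pooled rates give the total causal effect.
Pooled: Variant U 26.5% vs Variant A 35.2%; Variant A is higher overall.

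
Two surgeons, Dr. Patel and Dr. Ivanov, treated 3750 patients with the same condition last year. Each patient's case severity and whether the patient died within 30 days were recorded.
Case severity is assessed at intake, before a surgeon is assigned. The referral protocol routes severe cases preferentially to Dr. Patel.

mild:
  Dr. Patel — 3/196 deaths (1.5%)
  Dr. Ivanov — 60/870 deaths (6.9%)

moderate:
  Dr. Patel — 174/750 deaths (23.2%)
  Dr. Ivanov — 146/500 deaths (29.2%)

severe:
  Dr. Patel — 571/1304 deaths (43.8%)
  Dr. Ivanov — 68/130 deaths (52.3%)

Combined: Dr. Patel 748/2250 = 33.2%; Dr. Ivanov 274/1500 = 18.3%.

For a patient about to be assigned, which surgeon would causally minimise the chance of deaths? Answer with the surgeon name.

Dr. Patel

Dr. Patel is lower inside every case severity stratum but Dr. Ivanov is lower in aggregate. Whether to stratify depends on how case severity relates to the surgeon.
The imbalance in case severity arose from how patients were allocated, not from anything the surgeon did; and case severity independently affects the outcome. The pooled gap is confounded — condition on case severity.
Within each level — mild: 1.5% vs 6.9%; moderate: 23.2% vs 29.2%; severe: 43.8% vs 52.3% — Dr. Patel is lower every time.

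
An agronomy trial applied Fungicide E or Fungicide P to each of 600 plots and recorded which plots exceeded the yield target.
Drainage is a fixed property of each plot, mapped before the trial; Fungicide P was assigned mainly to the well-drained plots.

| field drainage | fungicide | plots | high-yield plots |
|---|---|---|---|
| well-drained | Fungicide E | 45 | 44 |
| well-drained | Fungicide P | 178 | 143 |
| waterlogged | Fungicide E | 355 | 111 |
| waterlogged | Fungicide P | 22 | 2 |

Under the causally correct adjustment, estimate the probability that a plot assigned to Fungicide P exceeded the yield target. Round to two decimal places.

0.36

Since field drainage is a pre-existing factor (not a product of the fungicide) and it affects the outcome on its own, it is a confounder. The stratified rates, not the pooled rate, identify the causal effect.
Standardising Fungicide P to the population field drainage mix: 0.372·143/178 + 0.628·2/22 = 0.356.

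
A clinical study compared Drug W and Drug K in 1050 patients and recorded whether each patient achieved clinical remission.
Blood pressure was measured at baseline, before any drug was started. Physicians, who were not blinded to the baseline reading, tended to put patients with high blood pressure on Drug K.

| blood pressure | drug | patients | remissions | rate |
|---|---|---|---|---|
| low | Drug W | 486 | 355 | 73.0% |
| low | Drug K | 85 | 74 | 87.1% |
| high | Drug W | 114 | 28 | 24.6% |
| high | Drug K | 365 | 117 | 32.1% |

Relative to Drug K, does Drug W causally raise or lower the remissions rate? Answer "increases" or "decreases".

decreases

Since blood pressure is a pre-existing factor (not a product of the drug) and it affects the outcome on its own, it is a confounder. The stratified rates, not the pooled rate, identify the causal effect.
Within each level — low: 73.0% vs 87.1%; high: 24.6% vs 32.1% — Drug K is higher every time.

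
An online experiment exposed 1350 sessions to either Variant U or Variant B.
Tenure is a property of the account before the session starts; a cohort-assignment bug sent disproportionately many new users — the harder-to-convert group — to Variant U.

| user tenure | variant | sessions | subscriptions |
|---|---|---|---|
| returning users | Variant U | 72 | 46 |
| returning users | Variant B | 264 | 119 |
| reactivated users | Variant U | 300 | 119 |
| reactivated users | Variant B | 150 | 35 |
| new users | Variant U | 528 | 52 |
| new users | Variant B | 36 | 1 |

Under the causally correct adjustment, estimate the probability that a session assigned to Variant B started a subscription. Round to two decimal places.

User tenure satisfies the back-door criterion: it is not a descendant of the variant, and it blocks the spurious path from variant to outcome. Adjusting for it (i.e., using the within-user tenure rates) gives the causal effect.
Standardising Variant B to the population user tenure mix: 0.249·119/264 + 0.333·35/150 + 0.418·1/36 = 0.202.

0.20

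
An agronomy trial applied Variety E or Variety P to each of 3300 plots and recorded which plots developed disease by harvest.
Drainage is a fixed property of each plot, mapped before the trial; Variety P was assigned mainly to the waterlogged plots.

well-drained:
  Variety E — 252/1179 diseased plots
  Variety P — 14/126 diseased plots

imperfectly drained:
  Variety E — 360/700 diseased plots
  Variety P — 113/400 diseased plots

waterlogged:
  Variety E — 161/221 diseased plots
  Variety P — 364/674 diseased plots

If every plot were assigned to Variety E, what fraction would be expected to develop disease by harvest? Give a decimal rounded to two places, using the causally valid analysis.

The stratified and pooled comparisons disagree (Variety P wins within each field drainage; Variety E wins overall), so the answer turns on the causal role of field drainage.
Field drainage differs across varietys for reasons unrelated to any effect of the variety itself, and it separately predicts the outcome — a classic confounder. We must compare within field drainage levels.
Standardising Variety E to the population field drainage mix: 0.395·252/1179 + 0.333·360/700 + 0.271·161/221 = 0.454.

0.45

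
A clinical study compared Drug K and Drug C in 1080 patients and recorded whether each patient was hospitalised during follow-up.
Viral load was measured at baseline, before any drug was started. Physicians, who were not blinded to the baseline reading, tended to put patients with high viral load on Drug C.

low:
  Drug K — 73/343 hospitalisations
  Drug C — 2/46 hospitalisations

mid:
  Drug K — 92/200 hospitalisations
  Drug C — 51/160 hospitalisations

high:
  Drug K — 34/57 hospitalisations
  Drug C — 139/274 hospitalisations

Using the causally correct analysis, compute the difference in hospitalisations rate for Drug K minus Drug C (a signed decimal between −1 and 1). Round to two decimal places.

Viral load satisfies the back-door criterion: it is not a descendant of the drug, and it blocks the spurious path from drug to outcome. Adjusting for it (i.e., using the within-viral load rates) gives the causal effect.
Adjusting over the population distribution of viral load: 0.360·(0.213−0.043) + 0.333·(0.460−0.319) + 0.306·(0.596−0.507) = +0.135.

+0.14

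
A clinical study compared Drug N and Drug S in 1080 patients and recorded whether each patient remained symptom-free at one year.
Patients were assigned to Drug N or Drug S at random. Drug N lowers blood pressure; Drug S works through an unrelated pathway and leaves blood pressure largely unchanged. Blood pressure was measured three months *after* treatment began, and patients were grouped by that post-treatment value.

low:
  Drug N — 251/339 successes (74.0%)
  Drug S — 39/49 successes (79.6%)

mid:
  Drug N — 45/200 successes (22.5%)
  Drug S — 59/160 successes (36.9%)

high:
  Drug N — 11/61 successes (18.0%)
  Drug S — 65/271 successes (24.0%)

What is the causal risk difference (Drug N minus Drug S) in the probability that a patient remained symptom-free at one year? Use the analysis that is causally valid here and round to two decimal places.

The blood pressure-specific comparison favours Drug S throughout, but the pooled figures favour Drug N. The question is whether to condition on blood pressure.
Blood pressure is recorded after the drug and is itself shifted by it — it sits on the causal path from drug to outcome. Conditioning on a mediator would strip out part of the effect we want; the pooled comparison gives the total causal effect.
The causal difference is the pooled difference: 0.512 − 0.340 = +0.172.

+0.17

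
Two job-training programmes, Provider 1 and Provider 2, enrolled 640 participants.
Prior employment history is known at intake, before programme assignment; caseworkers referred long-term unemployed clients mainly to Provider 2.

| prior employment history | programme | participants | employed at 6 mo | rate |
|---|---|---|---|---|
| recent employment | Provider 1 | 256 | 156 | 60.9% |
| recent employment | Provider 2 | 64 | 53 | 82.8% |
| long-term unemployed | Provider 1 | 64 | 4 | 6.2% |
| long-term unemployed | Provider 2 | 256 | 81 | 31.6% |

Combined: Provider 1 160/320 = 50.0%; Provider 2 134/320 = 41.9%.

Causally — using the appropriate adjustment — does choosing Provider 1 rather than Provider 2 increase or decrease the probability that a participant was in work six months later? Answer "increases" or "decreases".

decreases

The stratified and pooled comparisons disagree (Provider 2 wins within each prior employment history; Provider 1 wins overall), so the answer turns on the causal role of prior employment history.
Prior employment history satisfies the back-door criterion: it is not a descendant of the programme, and it blocks the spurious path from programme to outcome. Adjusting for it (i.e., using the within-prior employment history rates) gives the causal effect.
Within each level — recent employment: 60.9% vs 82.8%; long-term unemployed: 6.2% vs 31.6% — Provider 2 is higher every time.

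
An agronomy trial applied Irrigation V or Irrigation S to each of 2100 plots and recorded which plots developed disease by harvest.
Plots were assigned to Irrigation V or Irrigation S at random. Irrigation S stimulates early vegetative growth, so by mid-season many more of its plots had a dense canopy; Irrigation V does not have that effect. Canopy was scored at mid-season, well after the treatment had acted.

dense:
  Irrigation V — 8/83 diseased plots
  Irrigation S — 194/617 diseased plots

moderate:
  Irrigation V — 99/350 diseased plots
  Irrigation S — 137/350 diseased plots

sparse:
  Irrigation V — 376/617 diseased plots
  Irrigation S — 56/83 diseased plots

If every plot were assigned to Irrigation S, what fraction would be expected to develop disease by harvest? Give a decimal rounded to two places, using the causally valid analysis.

0.37

The distribution of mid-season canopy is itself part of what the irrigation does — it is an intermediate outcome. Holding it fixed would remove that part of the effect; the total effect is the pooled difference.
So P(outcome | do(Irrigation S)) is just the pooled rate for Irrigation S: 387/1050 = 0.369.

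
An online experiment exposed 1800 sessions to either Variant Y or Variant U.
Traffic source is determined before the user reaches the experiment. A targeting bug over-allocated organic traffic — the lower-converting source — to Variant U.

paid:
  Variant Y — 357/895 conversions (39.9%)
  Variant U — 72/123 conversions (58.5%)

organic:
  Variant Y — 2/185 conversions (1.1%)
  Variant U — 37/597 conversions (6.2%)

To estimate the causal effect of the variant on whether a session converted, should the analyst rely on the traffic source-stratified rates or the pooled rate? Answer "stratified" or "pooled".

Within every traffic source level Variant U has the higher rate, yet pooled Variant Y does — Simpson's reversal.
Here traffic source is a common cause — it drives both which variant a case falls under and the outcome. The crude comparison mixes populations; the stratum-specific rates are the causally relevant ones.
Within each level — paid: 39.9% vs 58.5%; organic: 1.1% vs 6.2% — Variant U is higher every time.

stratified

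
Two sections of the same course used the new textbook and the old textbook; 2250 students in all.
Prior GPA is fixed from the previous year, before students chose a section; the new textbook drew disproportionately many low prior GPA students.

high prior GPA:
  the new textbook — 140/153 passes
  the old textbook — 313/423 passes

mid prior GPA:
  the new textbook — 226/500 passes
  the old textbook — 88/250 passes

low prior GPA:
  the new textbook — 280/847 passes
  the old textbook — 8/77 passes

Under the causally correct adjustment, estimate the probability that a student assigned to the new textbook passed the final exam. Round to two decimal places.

0.52

the new textbook is higher inside every prior GPA band stratum but the old textbook is higher in aggregate. Whether to stratify depends on how prior GPA band relates to the teaching method.
Prior GPA band is set before the teaching method has any effect — it is not caused by the teaching method — and it independently drives the outcome. That makes it a confounder, so the causal comparison is within prior GPA band levels.
Standardising the new textbook to the population prior GPA band mix: 0.256·140/153 + 0.333·226/500 + 0.411·280/847 = 0.521.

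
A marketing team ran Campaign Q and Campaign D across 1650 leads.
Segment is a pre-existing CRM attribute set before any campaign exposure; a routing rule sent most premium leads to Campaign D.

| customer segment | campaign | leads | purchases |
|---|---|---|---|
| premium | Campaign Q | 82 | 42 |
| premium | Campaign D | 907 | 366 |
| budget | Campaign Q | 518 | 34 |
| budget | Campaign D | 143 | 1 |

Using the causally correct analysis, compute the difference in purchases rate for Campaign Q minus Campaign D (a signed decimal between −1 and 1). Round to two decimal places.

The imbalance in customer segment arose from how leads were allocated, not from anything the campaign did; and customer segment independently affects the outcome. The pooled gap is confounded — condition on customer segment.
Adjusting over the population distribution of customer segment: 0.599·(0.512−0.404) + 0.401·(0.066−0.007) = +0.089.

+0.09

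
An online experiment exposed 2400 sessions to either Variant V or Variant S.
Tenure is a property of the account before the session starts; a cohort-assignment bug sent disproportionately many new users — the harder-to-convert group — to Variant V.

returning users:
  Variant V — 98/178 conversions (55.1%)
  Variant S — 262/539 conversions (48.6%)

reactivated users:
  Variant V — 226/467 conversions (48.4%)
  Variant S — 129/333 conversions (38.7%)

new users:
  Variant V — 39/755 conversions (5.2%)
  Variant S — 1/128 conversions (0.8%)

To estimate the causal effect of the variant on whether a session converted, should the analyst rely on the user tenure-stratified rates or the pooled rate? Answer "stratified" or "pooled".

stratified

User tenure satisfies the back-door criterion: it is not a descendant of the variant, and it blocks the spurious path from variant to outcome. Adjusting for it (i.e., using the within-user tenure rates) gives the causal effect.
Within each level — returning users: 55.1% vs 48.6%; reactivated users: 48.4% vs 38.7%; new users: 5.2% vs 0.8% — Variant V is higher every time.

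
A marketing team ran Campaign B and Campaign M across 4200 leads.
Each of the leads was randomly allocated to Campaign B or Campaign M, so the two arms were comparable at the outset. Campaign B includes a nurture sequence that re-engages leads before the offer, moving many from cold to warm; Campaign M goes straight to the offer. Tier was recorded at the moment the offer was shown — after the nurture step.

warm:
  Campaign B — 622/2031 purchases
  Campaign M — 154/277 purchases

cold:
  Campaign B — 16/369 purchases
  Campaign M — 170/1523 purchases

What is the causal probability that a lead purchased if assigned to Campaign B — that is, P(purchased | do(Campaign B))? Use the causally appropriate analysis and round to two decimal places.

Campaign M is higher inside every engagement tier stratum but Campaign B is higher in aggregate. Whether to stratify depends on how engagement tier relates to the campaign.
Engagement tier here is a post-treatment variable shaped by the campaign; conditioning on it would introduce bias rather than remove it. The overall comparison is the causal one.
So P(outcome | do(Campaign B)) is just the pooled rate for Campaign B: 638/2400 = 0.266.

0.27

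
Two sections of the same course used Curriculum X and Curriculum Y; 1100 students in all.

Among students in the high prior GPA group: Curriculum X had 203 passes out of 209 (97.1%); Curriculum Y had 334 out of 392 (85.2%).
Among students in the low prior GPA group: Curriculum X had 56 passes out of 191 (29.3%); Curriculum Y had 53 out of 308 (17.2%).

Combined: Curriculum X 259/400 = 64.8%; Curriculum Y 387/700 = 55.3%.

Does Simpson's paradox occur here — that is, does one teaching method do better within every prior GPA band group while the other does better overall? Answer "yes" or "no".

Within each prior GPA band level (high prior GPA 97.1% vs 85.2%; low prior GPA 29.3% vs 17.2%), Curriculum X has the higher rate every time. Pooled: 64.8% vs 55.3% — Curriculum X has the higher rate overall. They agree.

no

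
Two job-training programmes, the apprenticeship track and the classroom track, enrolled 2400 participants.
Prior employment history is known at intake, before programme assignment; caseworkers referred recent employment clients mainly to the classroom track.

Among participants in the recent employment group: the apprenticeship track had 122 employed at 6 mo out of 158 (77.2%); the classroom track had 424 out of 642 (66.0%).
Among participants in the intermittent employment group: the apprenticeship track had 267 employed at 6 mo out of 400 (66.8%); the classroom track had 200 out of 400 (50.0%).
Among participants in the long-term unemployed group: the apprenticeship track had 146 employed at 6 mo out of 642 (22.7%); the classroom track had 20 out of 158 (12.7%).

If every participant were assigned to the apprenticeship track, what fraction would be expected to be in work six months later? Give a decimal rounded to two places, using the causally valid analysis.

0.56

Since prior employment history is a pre-existing factor (not a product of the programme) and it affects the outcome on its own, it is a confounder. The stratified rates, not the pooled rate, identify the causal effect.
Standardising the apprenticeship track to the population prior employment history mix: 0.333·122/158 + 0.333·267/400 + 0.333·146/642 = 0.556.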